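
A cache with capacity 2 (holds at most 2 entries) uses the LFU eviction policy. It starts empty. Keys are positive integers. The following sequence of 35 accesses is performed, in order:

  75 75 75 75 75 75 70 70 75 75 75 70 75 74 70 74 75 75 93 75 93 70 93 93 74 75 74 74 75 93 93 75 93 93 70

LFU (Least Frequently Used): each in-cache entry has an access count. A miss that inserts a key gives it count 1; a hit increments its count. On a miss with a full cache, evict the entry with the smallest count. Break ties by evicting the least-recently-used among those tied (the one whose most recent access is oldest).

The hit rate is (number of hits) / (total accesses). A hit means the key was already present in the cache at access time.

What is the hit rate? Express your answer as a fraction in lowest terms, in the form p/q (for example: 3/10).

Answer: 24/35

Derivation:
LFU simulation (capacity=2):
  1. access 75: MISS. Cache: [75(c=1)]
  2. access 75: HIT, count now 2. Cache: [75(c=2)]
  3. access 75: HIT, count now 3. Cache: [75(c=3)]
  4. access 75: HIT, count now 4. Cache: [75(c=4)]
  5. access 75: HIT, count now 5. Cache: [75(c=5)]
  6. access 75: HIT, count now 6. Cache: [75(c=6)]
  7. access 70: MISS. Cache: [70(c=1) 75(c=6)]
  8. access 70: HIT, count now 2. Cache: [70(c=2) 75(c=6)]
  9. access 75: HIT, count now 7. Cache: [70(c=2) 75(c=7)]
  10. access 75: HIT, count now 8. Cache: [70(c=2) 75(c=8)]
  11. access 75: HIT, count now 9. Cache: [70(c=2) 75(c=9)]
  12. access 70: HIT, count now 3. Cache: [70(c=3) 75(c=9)]
  13. access 75: HIT, count now 10. Cache: [70(c=3) 75(c=10)]
  14. access 74: MISS, evict 70(c=3). Cache: [74(c=1) 75(c=10)]
  15. access 70: MISS, evict 74(c=1). Cache: [70(c=1) 75(c=10)]
  16. access 74: MISS, evict 70(c=1). Cache: [74(c=1) 75(c=10)]
  17. access 75: HIT, count now 11. Cache: [74(c=1) 75(c=11)]
  18. access 75: HIT, count now 12. Cache: [74(c=1) 75(c=12)]
  19. access 93: MISS, evict 74(c=1). Cache: [93(c=1) 75(c=12)]
  20. access 75: HIT, count now 13. Cache: [93(c=1) 75(c=13)]
  21. access 93: HIT, count now 2. Cache: [93(c=2) 75(c=13)]
  22. access 70: MISS, evict 93(c=2). Cache: [70(c=1) 75(c=13)]
  23. access 93: MISS, evict 70(c=1). Cache: [93(c=1) 75(c=13)]
  24. access 93: HIT, count now 2. Cache: [93(c=2) 75(c=13)]
  25. access 74: MISS, evict 93(c=2). Cache: [74(c=1) 75(c=13)]
  26. access 75: HIT, count now 14. Cache: [74(c=1) 75(c=14)]
  27. access 74: HIT, count now 2. Cache: [74(c=2) 75(c=14)]
  28. access 74: HIT, count now 3. Cache: [74(c=3) 75(c=14)]
  29. access 75: HIT, count now 15. Cache: [74(c=3) 75(c=15)]
  30. access 93: MISS, evict 74(c=3). Cache: [93(c=1) 75(c=15)]
  31. access 93: HIT, count now 2. Cache: [93(c=2) 75(c=15)]
  32. access 75: HIT, count now 16. Cache: [93(c=2) 75(c=16)]
  33. access 93: HIT, count now 3. Cache: [93(c=3) 75(c=16)]
  34. access 93: HIT, count now 4. Cache: [93(c=4) 75(c=16)]
  35. access 70: MISS, evict 93(c=4). Cache: [70(c=1) 75(c=16)]
Total: 24 hits, 11 misses, 9 evictions

Hit rate = 24/35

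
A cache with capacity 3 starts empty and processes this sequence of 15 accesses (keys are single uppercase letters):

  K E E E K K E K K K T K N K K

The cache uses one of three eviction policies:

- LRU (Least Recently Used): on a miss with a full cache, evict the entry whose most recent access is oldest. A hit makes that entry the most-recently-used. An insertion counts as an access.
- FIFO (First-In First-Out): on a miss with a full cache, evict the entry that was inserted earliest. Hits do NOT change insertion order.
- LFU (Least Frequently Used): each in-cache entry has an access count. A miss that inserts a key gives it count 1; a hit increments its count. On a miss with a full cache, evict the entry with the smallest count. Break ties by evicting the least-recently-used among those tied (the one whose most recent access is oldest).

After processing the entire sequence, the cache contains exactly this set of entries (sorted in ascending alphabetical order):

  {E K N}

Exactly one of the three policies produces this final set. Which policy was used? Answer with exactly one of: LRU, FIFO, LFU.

Simulating under each policy and comparing final sets:
  LRU: final set = {K N T} -> differs
  FIFO: final set = {K N T} -> differs
  LFU: final set = {E K N} -> MATCHES target
Only LFU produces the target set.

Answer: LFU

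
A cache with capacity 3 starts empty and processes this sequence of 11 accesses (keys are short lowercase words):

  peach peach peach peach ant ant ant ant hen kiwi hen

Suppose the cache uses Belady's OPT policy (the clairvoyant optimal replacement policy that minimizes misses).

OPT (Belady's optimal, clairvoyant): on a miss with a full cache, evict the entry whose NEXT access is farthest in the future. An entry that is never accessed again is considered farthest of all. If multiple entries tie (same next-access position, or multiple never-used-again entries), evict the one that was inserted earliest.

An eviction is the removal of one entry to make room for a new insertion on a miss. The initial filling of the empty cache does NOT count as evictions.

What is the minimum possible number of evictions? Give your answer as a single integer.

OPT (Belady) simulation (capacity=3):
  1. access peach: MISS. Cache: [peach]
  2. access peach: HIT. Next use of peach: step 3. Cache: [peach]
  3. access peach: HIT. Next use of peach: step 4. Cache: [peach]
  4. access peach: HIT. Next use of peach: never. Cache: [peach]
  5. access ant: MISS. Cache: [peach ant]
  6. access ant: HIT. Next use of ant: step 7. Cache: [peach ant]
  7. access ant: HIT. Next use of ant: step 8. Cache: [peach ant]
  8. access ant: HIT. Next use of ant: never. Cache: [peach ant]
  9. access hen: MISS. Cache: [peach ant hen]
  10. access kiwi: MISS, evict peach (next use: never). Cache: [ant hen kiwi]
  11. access hen: HIT. Next use of hen: never. Cache: [ant hen kiwi]
Total: 7 hits, 4 misses, 1 evictions

Answer: 1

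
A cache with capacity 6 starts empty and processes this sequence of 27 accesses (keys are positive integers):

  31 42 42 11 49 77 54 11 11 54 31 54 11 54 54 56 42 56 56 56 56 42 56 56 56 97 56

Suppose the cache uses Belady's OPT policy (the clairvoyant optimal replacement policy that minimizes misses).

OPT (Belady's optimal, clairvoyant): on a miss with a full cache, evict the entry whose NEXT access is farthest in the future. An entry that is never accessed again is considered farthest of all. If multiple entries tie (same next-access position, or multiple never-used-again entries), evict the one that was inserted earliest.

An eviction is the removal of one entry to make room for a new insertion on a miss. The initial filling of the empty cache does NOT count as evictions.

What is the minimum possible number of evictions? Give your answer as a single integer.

OPT (Belady) simulation (capacity=6):
  1. access 31: MISS. Cache: [31]
  2. access 42: MISS. Cache: [31 42]
  3. access 42: HIT. Next use of 42: step 17. Cache: [31 42]
  4. access 11: MISS. Cache: [31 42 11]
  5. access 49: MISS. Cache: [31 42 11 49]
  6. access 77: MISS. Cache: [31 42 11 49 77]
  7. access 54: MISS. Cache: [31 42 11 49 77 54]
  8. access 11: HIT. Next use of 11: step 9. Cache: [31 42 11 49 77 54]
  9. access 11: HIT. Next use of 11: step 13. Cache: [31 42 11 49 77 54]
  10. access 54: HIT. Next use of 54: step 12. Cache: [31 42 11 49 77 54]
  11. access 31: HIT. Next use of 31: never. Cache: [31 42 11 49 77 54]
  12. access 54: HIT. Next use of 54: step 14. Cache: [31 42 11 49 77 54]
  13. access 11: HIT. Next use of 11: never. Cache: [31 42 11 49 77 54]
  14. access 54: HIT. Next use of 54: step 15. Cache: [31 42 11 49 77 54]
  15. access 54: HIT. Next use of 54: never. Cache: [31 42 11 49 77 54]
  16. access 56: MISS, evict 31 (next use: never). Cache: [42 11 49 77 54 56]
  17. access 42: HIT. Next use of 42: step 22. Cache: [42 11 49 77 54 56]
  18. access 56: HIT. Next use of 56: step 19. Cache: [42 11 49 77 54 56]
  19. access 56: HIT. Next use of 56: step 20. Cache: [42 11 49 77 54 56]
  20. access 56: HIT. Next use of 56: step 21. Cache: [42 11 49 77 54 56]
  21. access 56: HIT. Next use of 56: step 23. Cache: [42 11 49 77 54 56]
  22. access 42: HIT. Next use of 42: never. Cache: [42 11 49 77 54 56]
  23. access 56: HIT. Next use of 56: step 24. Cache: [42 11 49 77 54 56]
  24. access 56: HIT. Next use of 56: step 25. Cache: [42 11 49 77 54 56]
  25. access 56: HIT. Next use of 56: step 27. Cache: [42 11 49 77 54 56]
  26. access 97: MISS, evict 42 (next use: never). Cache: [11 49 77 54 56 97]
  27. access 56: HIT. Next use of 56: never. Cache: [11 49 77 54 56 97]
Total: 19 hits, 8 misses, 2 evictions

Answer: 2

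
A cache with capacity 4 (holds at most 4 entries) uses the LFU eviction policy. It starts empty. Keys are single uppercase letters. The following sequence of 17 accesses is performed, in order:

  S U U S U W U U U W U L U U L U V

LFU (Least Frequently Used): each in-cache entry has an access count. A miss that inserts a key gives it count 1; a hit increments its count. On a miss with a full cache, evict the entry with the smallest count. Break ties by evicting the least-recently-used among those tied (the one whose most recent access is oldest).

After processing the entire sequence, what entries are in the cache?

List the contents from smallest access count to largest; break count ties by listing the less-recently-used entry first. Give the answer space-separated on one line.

Answer: V W L U

Derivation:
LFU simulation (capacity=4):
  1. access S: MISS. Cache: [S(c=1)]
  2. access U: MISS. Cache: [S(c=1) U(c=1)]
  3. access U: HIT, count now 2. Cache: [S(c=1) U(c=2)]
  4. access S: HIT, count now 2. Cache: [U(c=2) S(c=2)]
  5. access U: HIT, count now 3. Cache: [S(c=2) U(c=3)]
  6. access W: MISS. Cache: [W(c=1) S(c=2) U(c=3)]
  7. access U: HIT, count now 4. Cache: [W(c=1) S(c=2) U(c=4)]
  8. access U: HIT, count now 5. Cache: [W(c=1) S(c=2) U(c=5)]
  9. access U: HIT, count now 6. Cache: [W(c=1) S(c=2) U(c=6)]
  10. access W: HIT, count now 2. Cache: [S(c=2) W(c=2) U(c=6)]
  11. access U: HIT, count now 7. Cache: [S(c=2) W(c=2) U(c=7)]
  12. access L: MISS. Cache: [L(c=1) S(c=2) W(c=2) U(c=7)]
  13. access U: HIT, count now 8. Cache: [L(c=1) S(c=2) W(c=2) U(c=8)]
  14. access U: HIT, count now 9. Cache: [L(c=1) S(c=2) W(c=2) U(c=9)]
  15. access L: HIT, count now 2. Cache: [S(c=2) W(c=2) L(c=2) U(c=9)]
  16. access U: HIT, count now 10. Cache: [S(c=2) W(c=2) L(c=2) U(c=10)]
  17. access V: MISS, evict S(c=2). Cache: [V(c=1) W(c=2) L(c=2) U(c=10)]
Total: 12 hits, 5 misses, 1 evictions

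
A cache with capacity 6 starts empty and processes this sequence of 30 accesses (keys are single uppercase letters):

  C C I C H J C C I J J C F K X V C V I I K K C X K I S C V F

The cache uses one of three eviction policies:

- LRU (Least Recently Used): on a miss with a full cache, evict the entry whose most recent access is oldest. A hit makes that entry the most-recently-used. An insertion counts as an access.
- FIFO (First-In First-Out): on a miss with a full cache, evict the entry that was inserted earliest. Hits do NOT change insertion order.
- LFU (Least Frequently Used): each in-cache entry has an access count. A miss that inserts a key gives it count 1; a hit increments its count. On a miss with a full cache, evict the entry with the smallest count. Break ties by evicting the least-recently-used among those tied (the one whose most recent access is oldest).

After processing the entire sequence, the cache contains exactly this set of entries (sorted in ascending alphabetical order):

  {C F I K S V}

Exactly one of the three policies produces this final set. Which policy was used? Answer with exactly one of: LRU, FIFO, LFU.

Answer: LRU

Derivation:
Simulating under each policy and comparing final sets:
  LRU: final set = {C F I K S V} -> MATCHES target
  FIFO: final set = {C F I S V X} -> differs
  LFU: final set = {C F I J K X} -> differs
Only LRU produces the target set.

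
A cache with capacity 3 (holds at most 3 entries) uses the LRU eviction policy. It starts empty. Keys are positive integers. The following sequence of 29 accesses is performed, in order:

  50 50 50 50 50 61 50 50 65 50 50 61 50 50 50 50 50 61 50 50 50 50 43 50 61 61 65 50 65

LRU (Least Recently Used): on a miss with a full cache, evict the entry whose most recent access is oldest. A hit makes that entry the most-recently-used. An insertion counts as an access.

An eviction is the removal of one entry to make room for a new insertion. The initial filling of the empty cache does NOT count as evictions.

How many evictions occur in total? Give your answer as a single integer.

Answer: 2

Derivation:
LRU simulation (capacity=3):
  1. access 50: MISS. Cache (LRU->MRU): [50]
  2. access 50: HIT. Cache (LRU->MRU): [50]
  3. access 50: HIT. Cache (LRU->MRU): [50]
  4. access 50: HIT. Cache (LRU->MRU): [50]
  5. access 50: HIT. Cache (LRU->MRU): [50]
  6. access 61: MISS. Cache (LRU->MRU): [50 61]
  7. access 50: HIT. Cache (LRU->MRU): [61 50]
  8. access 50: HIT. Cache (LRU->MRU): [61 50]
  9. access 65: MISS. Cache (LRU->MRU): [61 50 65]
  10. access 50: HIT. Cache (LRU->MRU): [61 65 50]
  11. access 50: HIT. Cache (LRU->MRU): [61 65 50]
  12. access 61: HIT. Cache (LRU->MRU): [65 50 61]
  13. access 50: HIT. Cache (LRU->MRU): [65 61 50]
  14. access 50: HIT. Cache (LRU->MRU): [65 61 50]
  15. access 50: HIT. Cache (LRU->MRU): [65 61 50]
  16. access 50: HIT. Cache (LRU->MRU): [65 61 50]
  17. access 50: HIT. Cache (LRU->MRU): [65 61 50]
  18. access 61: HIT. Cache (LRU->MRU): [65 50 61]
  19. access 50: HIT. Cache (LRU->MRU): [65 61 50]
  20. access 50: HIT. Cache (LRU->MRU): [65 61 50]
  21. access 50: HIT. Cache (LRU->MRU): [65 61 50]
  22. access 50: HIT. Cache (LRU->MRU): [65 61 50]
  23. access 43: MISS, evict 65. Cache (LRU->MRU): [61 50 43]
  24. access 50: HIT. Cache (LRU->MRU): [61 43 50]
  25. access 61: HIT. Cache (LRU->MRU): [43 50 61]
  26. access 61: HIT. Cache (LRU->MRU): [43 50 61]
  27. access 65: MISS, evict 43. Cache (LRU->MRU): [50 61 65]
  28. access 50: HIT. Cache (LRU->MRU): [61 65 50]
  29. access 65: HIT. Cache (LRU->MRU): [61 50 65]
Total: 24 hits, 5 misses, 2 evictions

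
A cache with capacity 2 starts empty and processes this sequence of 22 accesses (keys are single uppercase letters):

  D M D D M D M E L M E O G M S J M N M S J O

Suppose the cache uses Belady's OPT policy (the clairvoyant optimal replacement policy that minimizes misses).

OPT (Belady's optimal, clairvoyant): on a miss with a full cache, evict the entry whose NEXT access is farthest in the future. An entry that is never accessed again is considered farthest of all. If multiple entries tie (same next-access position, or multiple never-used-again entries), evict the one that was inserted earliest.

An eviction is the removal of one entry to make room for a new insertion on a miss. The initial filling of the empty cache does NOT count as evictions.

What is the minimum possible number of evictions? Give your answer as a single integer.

Answer: 11

Derivation:
OPT (Belady) simulation (capacity=2):
  1. access D: MISS. Cache: [D]
  2. access M: MISS. Cache: [D M]
  3. access D: HIT. Next use of D: step 4. Cache: [D M]
  4. access D: HIT. Next use of D: step 6. Cache: [D M]
  5. access M: HIT. Next use of M: step 7. Cache: [D M]
  6. access D: HIT. Next use of D: never. Cache: [D M]
  7. access M: HIT. Next use of M: step 10. Cache: [D M]
  8. access E: MISS, evict D (next use: never). Cache: [M E]
  9. access L: MISS, evict E (next use: step 11). Cache: [M L]
  10. access M: HIT. Next use of M: step 14. Cache: [M L]
  11. access E: MISS, evict L (next use: never). Cache: [M E]
  12. access O: MISS, evict E (next use: never). Cache: [M O]
  13. access G: MISS, evict O (next use: step 22). Cache: [M G]
  14. access M: HIT. Next use of M: step 17. Cache: [M G]
  15. access S: MISS, evict G (next use: never). Cache: [M S]
  16. access J: MISS, evict S (next use: step 20). Cache: [M J]
  17. access M: HIT. Next use of M: step 19. Cache: [M J]
  18. access N: MISS, evict J (next use: step 21). Cache: [M N]
  19. access M: HIT. Next use of M: never. Cache: [M N]
  20. access S: MISS, evict M (next use: never). Cache: [N S]
  21. access J: MISS, evict N (next use: never). Cache: [S J]
  22. access O: MISS, evict S (next use: never). Cache: [J O]
Total: 9 hits, 13 misses, 11 evictions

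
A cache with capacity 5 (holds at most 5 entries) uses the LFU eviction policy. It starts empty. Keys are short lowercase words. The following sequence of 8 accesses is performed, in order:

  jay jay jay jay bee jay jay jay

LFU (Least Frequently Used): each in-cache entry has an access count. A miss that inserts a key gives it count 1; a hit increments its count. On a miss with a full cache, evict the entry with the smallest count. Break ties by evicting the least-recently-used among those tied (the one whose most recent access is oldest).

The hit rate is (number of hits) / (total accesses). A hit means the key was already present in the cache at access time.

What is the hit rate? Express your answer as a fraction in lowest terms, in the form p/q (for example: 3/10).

LFU simulation (capacity=5):
  1. access jay: MISS. Cache: [jay(c=1)]
  2. access jay: HIT, count now 2. Cache: [jay(c=2)]
  3. access jay: HIT, count now 3. Cache: [jay(c=3)]
  4. access jay: HIT, count now 4. Cache: [jay(c=4)]
  5. access bee: MISS. Cache: [bee(c=1) jay(c=4)]
  6. access jay: HIT, count now 5. Cache: [bee(c=1) jay(c=5)]
  7. access jay: HIT, count now 6. Cache: [bee(c=1) jay(c=6)]
  8. access jay: HIT, count now 7. Cache: [bee(c=1) jay(c=7)]
Total: 6 hits, 2 misses, 0 evictions

Hit rate = 6/8 = 3/4

Answer: 3/4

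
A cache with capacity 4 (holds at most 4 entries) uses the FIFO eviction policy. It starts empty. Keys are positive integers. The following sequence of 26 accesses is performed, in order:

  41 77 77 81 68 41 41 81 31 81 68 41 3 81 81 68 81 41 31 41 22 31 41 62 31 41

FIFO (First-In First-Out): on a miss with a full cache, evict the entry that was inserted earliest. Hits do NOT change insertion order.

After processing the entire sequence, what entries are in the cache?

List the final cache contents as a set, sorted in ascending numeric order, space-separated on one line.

Answer: 22 31 41 62

Derivation:
FIFO simulation (capacity=4):
  1. access 41: MISS. Cache (old->new): [41]
  2. access 77: MISS. Cache (old->new): [41 77]
  3. access 77: HIT. Cache (old->new): [41 77]
  4. access 81: MISS. Cache (old->new): [41 77 81]
  5. access 68: MISS. Cache (old->new): [41 77 81 68]
  6. access 41: HIT. Cache (old->new): [41 77 81 68]
  7. access 41: HIT. Cache (old->new): [41 77 81 68]
  8. access 81: HIT. Cache (old->new): [41 77 81 68]
  9. access 31: MISS, evict 41. Cache (old->new): [77 81 68 31]
  10. access 81: HIT. Cache (old->new): [77 81 68 31]
  11. access 68: HIT. Cache (old->new): [77 81 68 31]
  12. access 41: MISS, evict 77. Cache (old->new): [81 68 31 41]
  13. access 3: MISS, evict 81. Cache (old->new): [68 31 41 3]
  14. access 81: MISS, evict 68. Cache (old->new): [31 41 3 81]
  15. access 81: HIT. Cache (old->new): [31 41 3 81]
  16. access 68: MISS, evict 31. Cache (old->new): [41 3 81 68]
  17. access 81: HIT. Cache (old->new): [41 3 81 68]
  18. access 41: HIT. Cache (old->new): [41 3 81 68]
  19. access 31: MISS, evict 41. Cache (old->new): [3 81 68 31]
  20. access 41: MISS, evict 3. Cache (old->new): [81 68 31 41]
  21. access 22: MISS, evict 81. Cache (old->new): [68 31 41 22]
  22. access 31: HIT. Cache (old->new): [68 31 41 22]
  23. access 41: HIT. Cache (old->new): [68 31 41 22]
  24. access 62: MISS, evict 68. Cache (old->new): [31 41 22 62]
  25. access 31: HIT. Cache (old->new): [31 41 22 62]
  26. access 41: HIT. Cache (old->new): [31 41 22 62]
Total: 13 hits, 13 misses, 9 evictions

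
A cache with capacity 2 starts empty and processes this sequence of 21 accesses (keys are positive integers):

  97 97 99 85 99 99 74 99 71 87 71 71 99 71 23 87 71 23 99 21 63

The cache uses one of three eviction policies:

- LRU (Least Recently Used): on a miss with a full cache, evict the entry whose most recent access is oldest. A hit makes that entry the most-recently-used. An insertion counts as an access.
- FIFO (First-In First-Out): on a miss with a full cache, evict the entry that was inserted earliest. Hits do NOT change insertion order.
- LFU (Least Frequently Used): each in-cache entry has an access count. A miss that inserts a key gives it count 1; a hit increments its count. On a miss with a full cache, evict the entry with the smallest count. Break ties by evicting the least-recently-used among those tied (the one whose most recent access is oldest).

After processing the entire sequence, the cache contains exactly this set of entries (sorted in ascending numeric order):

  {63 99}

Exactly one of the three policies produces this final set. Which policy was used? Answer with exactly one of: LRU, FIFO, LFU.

Answer: LFU

Derivation:
Simulating under each policy and comparing final sets:
  LRU: final set = {21 63} -> differs
  FIFO: final set = {21 63} -> differs
  LFU: final set = {63 99} -> MATCHES target
Only LFU produces the target set.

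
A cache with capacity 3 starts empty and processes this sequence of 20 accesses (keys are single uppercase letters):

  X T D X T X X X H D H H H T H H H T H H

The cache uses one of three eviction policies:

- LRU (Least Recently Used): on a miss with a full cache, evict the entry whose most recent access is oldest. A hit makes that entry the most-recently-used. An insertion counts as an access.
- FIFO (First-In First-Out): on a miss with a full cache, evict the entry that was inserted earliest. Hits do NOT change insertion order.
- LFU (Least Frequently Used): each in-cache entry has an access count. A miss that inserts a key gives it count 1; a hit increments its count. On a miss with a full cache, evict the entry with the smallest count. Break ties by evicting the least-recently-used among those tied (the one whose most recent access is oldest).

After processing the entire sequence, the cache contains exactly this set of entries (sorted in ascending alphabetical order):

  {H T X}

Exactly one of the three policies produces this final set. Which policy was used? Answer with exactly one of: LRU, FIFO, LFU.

Answer: LFU

Derivation:
Simulating under each policy and comparing final sets:
  LRU: final set = {D H T} -> differs
  FIFO: final set = {D H T} -> differs
  LFU: final set = {H T X} -> MATCHES target
Only LFU produces the target set.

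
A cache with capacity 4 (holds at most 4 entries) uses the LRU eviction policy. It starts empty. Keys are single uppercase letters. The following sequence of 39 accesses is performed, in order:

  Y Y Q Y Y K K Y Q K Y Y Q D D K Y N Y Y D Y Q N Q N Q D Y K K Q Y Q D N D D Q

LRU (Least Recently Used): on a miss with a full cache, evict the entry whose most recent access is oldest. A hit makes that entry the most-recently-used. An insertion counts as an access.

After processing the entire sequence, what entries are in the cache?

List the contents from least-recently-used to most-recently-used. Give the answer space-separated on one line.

Answer: Y N D Q

Derivation:
LRU simulation (capacity=4):
  1. access Y: MISS. Cache (LRU->MRU): [Y]
  2. access Y: HIT. Cache (LRU->MRU): [Y]
  3. access Q: MISS. Cache (LRU->MRU): [Y Q]
  4. access Y: HIT. Cache (LRU->MRU): [Q Y]
  5. access Y: HIT. Cache (LRU->MRU): [Q Y]
  6. access K: MISS. Cache (LRU->MRU): [Q Y K]
  7. access K: HIT. Cache (LRU->MRU): [Q Y K]
  8. access Y: HIT. Cache (LRU->MRU): [Q K Y]
  9. access Q: HIT. Cache (LRU->MRU): [K Y Q]
  10. access K: HIT. Cache (LRU->MRU): [Y Q K]
  11. access Y: HIT. Cache (LRU->MRU): [Q K Y]
  12. access Y: HIT. Cache (LRU->MRU): [Q K Y]
  13. access Q: HIT. Cache (LRU->MRU): [K Y Q]
  14. access D: MISS. Cache (LRU->MRU): [K Y Q D]
  15. access D: HIT. Cache (LRU->MRU): [K Y Q D]
  16. access K: HIT. Cache (LRU->MRU): [Y Q D K]
  17. access Y: HIT. Cache (LRU->MRU): [Q D K Y]
  18. access N: MISS, evict Q. Cache (LRU->MRU): [D K Y N]
  19. access Y: HIT. Cache (LRU->MRU): [D K N Y]
  20. access Y: HIT. Cache (LRU->MRU): [D K N Y]
  21. access D: HIT. Cache (LRU->MRU): [K N Y D]
  22. access Y: HIT. Cache (LRU->MRU): [K N D Y]
  23. access Q: MISS, evict K. Cache (LRU->MRU): [N D Y Q]
  24. access N: HIT. Cache (LRU->MRU): [D Y Q N]
  25. access Q: HIT. Cache (LRU->MRU): [D Y N Q]
  26. access N: HIT. Cache (LRU->MRU): [D Y Q N]
  27. access Q: HIT. Cache (LRU->MRU): [D Y N Q]
  28. access D: HIT. Cache (LRU->MRU): [Y N Q D]
  29. access Y: HIT. Cache (LRU->MRU): [N Q D Y]
  30. access K: MISS, evict N. Cache (LRU->MRU): [Q D Y K]
  31. access K: HIT. Cache (LRU->MRU): [Q D Y K]
  32. access Q: HIT. Cache (LRU->MRU): [D Y K Q]
  33. access Y: HIT. Cache (LRU->MRU): [D K Q Y]
  34. access Q: HIT. Cache (LRU->MRU): [D K Y Q]
  35. access D: HIT. Cache (LRU->MRU): [K Y Q D]
  36. access N: MISS, evict K. Cache (LRU->MRU): [Y Q D N]
  37. access D: HIT. Cache (LRU->MRU): [Y Q N D]
  38. access D: HIT. Cache (LRU->MRU): [Y Q N D]
  39. access Q: HIT. Cache (LRU->MRU): [Y N D Q]
Total: 31 hits, 8 misses, 4 evictions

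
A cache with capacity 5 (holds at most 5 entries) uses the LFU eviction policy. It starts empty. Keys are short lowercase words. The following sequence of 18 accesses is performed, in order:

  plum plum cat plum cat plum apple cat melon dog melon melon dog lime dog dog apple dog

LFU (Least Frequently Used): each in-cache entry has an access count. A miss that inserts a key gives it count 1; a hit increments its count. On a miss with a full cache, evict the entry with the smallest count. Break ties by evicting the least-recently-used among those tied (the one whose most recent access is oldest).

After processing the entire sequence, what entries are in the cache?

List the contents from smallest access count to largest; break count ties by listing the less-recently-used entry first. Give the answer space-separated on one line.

LFU simulation (capacity=5):
  1. access plum: MISS. Cache: [plum(c=1)]
  2. access plum: HIT, count now 2. Cache: [plum(c=2)]
  3. access cat: MISS. Cache: [cat(c=1) plum(c=2)]
  4. access plum: HIT, count now 3. Cache: [cat(c=1) plum(c=3)]
  5. access cat: HIT, count now 2. Cache: [cat(c=2) plum(c=3)]
  6. access plum: HIT, count now 4. Cache: [cat(c=2) plum(c=4)]
  7. access apple: MISS. Cache: [apple(c=1) cat(c=2) plum(c=4)]
  8. access cat: HIT, count now 3. Cache: [apple(c=1) cat(c=3) plum(c=4)]
  9. access melon: MISS. Cache: [apple(c=1) melon(c=1) cat(c=3) plum(c=4)]
  10. access dog: MISS. Cache: [apple(c=1) melon(c=1) dog(c=1) cat(c=3) plum(c=4)]
  11. access melon: HIT, count now 2. Cache: [apple(c=1) dog(c=1) melon(c=2) cat(c=3) plum(c=4)]
  12. access melon: HIT, count now 3. Cache: [apple(c=1) dog(c=1) cat(c=3) melon(c=3) plum(c=4)]
  13. access dog: HIT, count now 2. Cache: [apple(c=1) dog(c=2) cat(c=3) melon(c=3) plum(c=4)]
  14. access lime: MISS, evict apple(c=1). Cache: [lime(c=1) dog(c=2) cat(c=3) melon(c=3) plum(c=4)]
  15. access dog: HIT, count now 3. Cache: [lime(c=1) cat(c=3) melon(c=3) dog(c=3) plum(c=4)]
  16. access dog: HIT, count now 4. Cache: [lime(c=1) cat(c=3) melon(c=3) plum(c=4) dog(c=4)]
  17. access apple: MISS, evict lime(c=1). Cache: [apple(c=1) cat(c=3) melon(c=3) plum(c=4) dog(c=4)]
  18. access dog: HIT, count now 5. Cache: [apple(c=1) cat(c=3) melon(c=3) plum(c=4) dog(c=5)]
Total: 11 hits, 7 misses, 2 evictions

Answer: apple cat melon plum dog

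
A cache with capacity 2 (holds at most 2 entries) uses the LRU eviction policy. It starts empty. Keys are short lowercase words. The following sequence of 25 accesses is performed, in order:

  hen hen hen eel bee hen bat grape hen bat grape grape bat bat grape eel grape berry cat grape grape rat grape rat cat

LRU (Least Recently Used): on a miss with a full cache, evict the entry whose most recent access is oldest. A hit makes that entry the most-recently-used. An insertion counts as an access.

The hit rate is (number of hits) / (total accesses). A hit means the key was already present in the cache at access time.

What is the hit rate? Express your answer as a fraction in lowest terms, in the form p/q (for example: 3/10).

LRU simulation (capacity=2):
  1. access hen: MISS. Cache (LRU->MRU): [hen]
  2. access hen: HIT. Cache (LRU->MRU): [hen]
  3. access hen: HIT. Cache (LRU->MRU): [hen]
  4. access eel: MISS. Cache (LRU->MRU): [hen eel]
  5. access bee: MISS, evict hen. Cache (LRU->MRU): [eel bee]
  6. access hen: MISS, evict eel. Cache (LRU->MRU): [bee hen]
  7. access bat: MISS, evict bee. Cache (LRU->MRU): [hen bat]
  8. access grape: MISS, evict hen. Cache (LRU->MRU): [bat grape]
  9. access hen: MISS, evict bat. Cache (LRU->MRU): [grape hen]
  10. access bat: MISS, evict grape. Cache (LRU->MRU): [hen bat]
  11. access grape: MISS, evict hen. Cache (LRU->MRU): [bat grape]
  12. access grape: HIT. Cache (LRU->MRU): [bat grape]
  13. access bat: HIT. Cache (LRU->MRU): [grape bat]
  14. access bat: HIT. Cache (LRU->MRU): [grape bat]
  15. access grape: HIT. Cache (LRU->MRU): [bat grape]
  16. access eel: MISS, evict bat. Cache (LRU->MRU): [grape eel]
  17. access grape: HIT. Cache (LRU->MRU): [eel grape]
  18. access berry: MISS, evict eel. Cache (LRU->MRU): [grape berry]
  19. access cat: MISS, evict grape. Cache (LRU->MRU): [berry cat]
  20. access grape: MISS, evict berry. Cache (LRU->MRU): [cat grape]
  21. access grape: HIT. Cache (LRU->MRU): [cat grape]
  22. access rat: MISS, evict cat. Cache (LRU->MRU): [grape rat]
  23. access grape: HIT. Cache (LRU->MRU): [rat grape]
  24. access rat: HIT. Cache (LRU->MRU): [grape rat]
  25. access cat: MISS, evict grape. Cache (LRU->MRU): [rat cat]
Total: 10 hits, 15 misses, 13 evictions

Hit rate = 10/25 = 2/5

Answer: 2/5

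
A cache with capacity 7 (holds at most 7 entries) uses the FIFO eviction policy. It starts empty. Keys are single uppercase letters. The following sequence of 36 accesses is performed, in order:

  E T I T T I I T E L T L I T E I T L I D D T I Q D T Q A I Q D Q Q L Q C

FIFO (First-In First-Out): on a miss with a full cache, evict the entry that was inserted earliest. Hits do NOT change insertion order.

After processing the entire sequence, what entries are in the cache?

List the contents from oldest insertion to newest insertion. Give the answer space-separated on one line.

FIFO simulation (capacity=7):
  1. access E: MISS. Cache (old->new): [E]
  2. access T: MISS. Cache (old->new): [E T]
  3. access I: MISS. Cache (old->new): [E T I]
  4. access T: HIT. Cache (old->new): [E T I]
  5. access T: HIT. Cache (old->new): [E T I]
  6. access I: HIT. Cache (old->new): [E T I]
  7. access I: HIT. Cache (old->new): [E T I]
  8. access T: HIT. Cache (old->new): [E T I]
  9. access E: HIT. Cache (old->new): [E T I]
  10. access L: MISS. Cache (old->new): [E T I L]
  11. access T: HIT. Cache (old->new): [E T I L]
  12. access L: HIT. Cache (old->new): [E T I L]
  13. access I: HIT. Cache (old->new): [E T I L]
  14. access T: HIT. Cache (old->new): [E T I L]
  15. access E: HIT. Cache (old->new): [E T I L]
  16. access I: HIT. Cache (old->new): [E T I L]
  17. access T: HIT. Cache (old->new): [E T I L]
  18. access L: HIT. Cache (old->new): [E T I L]
  19. access I: HIT. Cache (old->new): [E T I L]
  20. access D: MISS. Cache (old->new): [E T I L D]
  21. access D: HIT. Cache (old->new): [E T I L D]
  22. access T: HIT. Cache (old->new): [E T I L D]
  23. access I: HIT. Cache (old->new): [E T I L D]
  24. access Q: MISS. Cache (old->new): [E T I L D Q]
  25. access D: HIT. Cache (old->new): [E T I L D Q]
  26. access T: HIT. Cache (old->new): [E T I L D Q]
  27. access Q: HIT. Cache (old->new): [E T I L D Q]
  28. access A: MISS. Cache (old->new): [E T I L D Q A]
  29. access I: HIT. Cache (old->new): [E T I L D Q A]
  30. access Q: HIT. Cache (old->new): [E T I L D Q A]
  31. access D: HIT. Cache (old->new): [E T I L D Q A]
  32. access Q: HIT. Cache (old->new): [E T I L D Q A]
  33. access Q: HIT. Cache (old->new): [E T I L D Q A]
  34. access L: HIT. Cache (old->new): [E T I L D Q A]
  35. access Q: HIT. Cache (old->new): [E T I L D Q A]
  36. access C: MISS, evict E. Cache (old->new): [T I L D Q A C]
Total: 28 hits, 8 misses, 1 evictions

Answer: T I L D Q A C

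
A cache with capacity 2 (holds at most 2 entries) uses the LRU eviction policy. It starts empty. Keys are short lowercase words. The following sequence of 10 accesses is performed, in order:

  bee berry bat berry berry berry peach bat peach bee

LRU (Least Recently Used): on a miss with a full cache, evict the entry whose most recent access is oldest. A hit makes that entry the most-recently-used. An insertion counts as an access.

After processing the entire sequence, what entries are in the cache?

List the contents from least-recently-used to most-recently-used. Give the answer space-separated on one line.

LRU simulation (capacity=2):
  1. access bee: MISS. Cache (LRU->MRU): [bee]
  2. access berry: MISS. Cache (LRU->MRU): [bee berry]
  3. access bat: MISS, evict bee. Cache (LRU->MRU): [berry bat]
  4. access berry: HIT. Cache (LRU->MRU): [bat berry]
  5. access berry: HIT. Cache (LRU->MRU): [bat berry]
  6. access berry: HIT. Cache (LRU->MRU): [bat berry]
  7. access peach: MISS, evict bat. Cache (LRU->MRU): [berry peach]
  8. access bat: MISS, evict berry. Cache (LRU->MRU): [peach bat]
  9. access peach: HIT. Cache (LRU->MRU): [bat peach]
  10. access bee: MISS, evict bat. Cache (LRU->MRU): [peach bee]
Total: 4 hits, 6 misses, 4 evictions

Answer: peach bee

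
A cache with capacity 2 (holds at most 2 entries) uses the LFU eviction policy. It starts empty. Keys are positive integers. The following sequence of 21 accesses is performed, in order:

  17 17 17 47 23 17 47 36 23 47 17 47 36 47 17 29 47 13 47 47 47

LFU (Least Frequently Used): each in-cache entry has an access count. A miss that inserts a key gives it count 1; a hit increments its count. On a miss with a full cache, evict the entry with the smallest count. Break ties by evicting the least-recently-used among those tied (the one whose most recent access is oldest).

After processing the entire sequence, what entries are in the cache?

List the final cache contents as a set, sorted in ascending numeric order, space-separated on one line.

Answer: 17 47

Derivation:
LFU simulation (capacity=2):
  1. access 17: MISS. Cache: [17(c=1)]
  2. access 17: HIT, count now 2. Cache: [17(c=2)]
  3. access 17: HIT, count now 3. Cache: [17(c=3)]
  4. access 47: MISS. Cache: [47(c=1) 17(c=3)]
  5. access 23: MISS, evict 47(c=1). Cache: [23(c=1) 17(c=3)]
  6. access 17: HIT, count now 4. Cache: [23(c=1) 17(c=4)]
  7. access 47: MISS, evict 23(c=1). Cache: [47(c=1) 17(c=4)]
  8. access 36: MISS, evict 47(c=1). Cache: [36(c=1) 17(c=4)]
  9. access 23: MISS, evict 36(c=1). Cache: [23(c=1) 17(c=4)]
  10. access 47: MISS, evict 23(c=1). Cache: [47(c=1) 17(c=4)]
  11. access 17: HIT, count now 5. Cache: [47(c=1) 17(c=5)]
  12. access 47: HIT, count now 2. Cache: [47(c=2) 17(c=5)]
  13. access 36: MISS, evict 47(c=2). Cache: [36(c=1) 17(c=5)]
  14. access 47: MISS, evict 36(c=1). Cache: [47(c=1) 17(c=5)]
  15. access 17: HIT, count now 6. Cache: [47(c=1) 17(c=6)]
  16. access 29: MISS, evict 47(c=1). Cache: [29(c=1) 17(c=6)]
  17. access 47: MISS, evict 29(c=1). Cache: [47(c=1) 17(c=6)]
  18. access 13: MISS, evict 47(c=1). Cache: [13(c=1) 17(c=6)]
  19. access 47: MISS, evict 13(c=1). Cache: [47(c=1) 17(c=6)]
  20. access 47: HIT, count now 2. Cache: [47(c=2) 17(c=6)]
  21. access 47: HIT, count now 3. Cache: [47(c=3) 17(c=6)]
Total: 8 hits, 13 misses, 11 evictions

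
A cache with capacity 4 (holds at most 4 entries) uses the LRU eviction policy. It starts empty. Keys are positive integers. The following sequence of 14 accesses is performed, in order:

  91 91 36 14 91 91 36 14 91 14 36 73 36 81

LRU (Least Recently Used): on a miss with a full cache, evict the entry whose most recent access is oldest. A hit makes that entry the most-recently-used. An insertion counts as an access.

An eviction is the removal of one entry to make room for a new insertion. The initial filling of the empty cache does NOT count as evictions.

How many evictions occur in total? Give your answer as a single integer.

Answer: 1

Derivation:
LRU simulation (capacity=4):
  1. access 91: MISS. Cache (LRU->MRU): [91]
  2. access 91: HIT. Cache (LRU->MRU): [91]
  3. access 36: MISS. Cache (LRU->MRU): [91 36]
  4. access 14: MISS. Cache (LRU->MRU): [91 36 14]
  5. access 91: HIT. Cache (LRU->MRU): [36 14 91]
  6. access 91: HIT. Cache (LRU->MRU): [36 14 91]
  7. access 36: HIT. Cache (LRU->MRU): [14 91 36]
  8. access 14: HIT. Cache (LRU->MRU): [91 36 14]
  9. access 91: HIT. Cache (LRU->MRU): [36 14 91]
  10. access 14: HIT. Cache (LRU->MRU): [36 91 14]
  11. access 36: HIT. Cache (LRU->MRU): [91 14 36]
  12. access 73: MISS. Cache (LRU->MRU): [91 14 36 73]
  13. access 36: HIT. Cache (LRU->MRU): [91 14 73 36]
  14. access 81: MISS, evict 91. Cache (LRU->MRU): [14 73 36 81]
Total: 9 hits, 5 misses, 1 evictions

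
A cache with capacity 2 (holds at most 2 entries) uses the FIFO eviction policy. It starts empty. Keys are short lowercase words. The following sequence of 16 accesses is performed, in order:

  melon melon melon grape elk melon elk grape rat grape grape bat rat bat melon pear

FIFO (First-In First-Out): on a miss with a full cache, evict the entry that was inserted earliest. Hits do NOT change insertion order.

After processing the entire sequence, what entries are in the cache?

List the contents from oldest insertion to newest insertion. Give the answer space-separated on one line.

Answer: melon pear

Derivation:
FIFO simulation (capacity=2):
  1. access melon: MISS. Cache (old->new): [melon]
  2. access melon: HIT. Cache (old->new): [melon]
  3. access melon: HIT. Cache (old->new): [melon]
  4. access grape: MISS. Cache (old->new): [melon grape]
  5. access elk: MISS, evict melon. Cache (old->new): [grape elk]
  6. access melon: MISS, evict grape. Cache (old->new): [elk melon]
  7. access elk: HIT. Cache (old->new): [elk melon]
  8. access grape: MISS, evict elk. Cache (old->new): [melon grape]
  9. access rat: MISS, evict melon. Cache (old->new): [grape rat]
  10. access grape: HIT. Cache (old->new): [grape rat]
  11. access grape: HIT. Cache (old->new): [grape rat]
  12. access bat: MISS, evict grape. Cache (old->new): [rat bat]
  13. access rat: HIT. Cache (old->new): [rat bat]
  14. access bat: HIT. Cache (old->new): [rat bat]
  15. access melon: MISS, evict rat. Cache (old->new): [bat melon]
  16. access pear: MISS, evict bat. Cache (old->new): [melon pear]
Total: 7 hits, 9 misses, 7 evictions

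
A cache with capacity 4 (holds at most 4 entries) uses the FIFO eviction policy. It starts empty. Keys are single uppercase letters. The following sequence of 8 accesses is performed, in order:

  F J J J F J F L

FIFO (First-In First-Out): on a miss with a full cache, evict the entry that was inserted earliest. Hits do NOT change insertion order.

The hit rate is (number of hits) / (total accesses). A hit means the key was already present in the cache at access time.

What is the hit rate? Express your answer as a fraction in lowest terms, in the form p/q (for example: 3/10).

FIFO simulation (capacity=4):
  1. access F: MISS. Cache (old->new): [F]
  2. access J: MISS. Cache (old->new): [F J]
  3. access J: HIT. Cache (old->new): [F J]
  4. access J: HIT. Cache (old->new): [F J]
  5. access F: HIT. Cache (old->new): [F J]
  6. access J: HIT. Cache (old->new): [F J]
  7. access F: HIT. Cache (old->new): [F J]
  8. access L: MISS. Cache (old->new): [F J L]
Total: 5 hits, 3 misses, 0 evictions

Hit rate = 5/8

Answer: 5/8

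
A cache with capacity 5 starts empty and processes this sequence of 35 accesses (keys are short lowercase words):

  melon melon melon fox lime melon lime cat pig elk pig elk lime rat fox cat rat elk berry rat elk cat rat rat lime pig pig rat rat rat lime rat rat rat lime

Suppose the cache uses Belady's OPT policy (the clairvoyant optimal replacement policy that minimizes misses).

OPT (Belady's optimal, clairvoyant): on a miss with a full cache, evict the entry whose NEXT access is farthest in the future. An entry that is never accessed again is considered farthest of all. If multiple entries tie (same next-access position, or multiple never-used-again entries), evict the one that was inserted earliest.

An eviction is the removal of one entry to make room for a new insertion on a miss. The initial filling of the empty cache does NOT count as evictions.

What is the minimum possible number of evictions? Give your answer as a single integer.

Answer: 4

Derivation:
OPT (Belady) simulation (capacity=5):
  1. access melon: MISS. Cache: [melon]
  2. access melon: HIT. Next use of melon: step 3. Cache: [melon]
  3. access melon: HIT. Next use of melon: step 6. Cache: [melon]
  4. access fox: MISS. Cache: [melon fox]
  5. access lime: MISS. Cache: [melon fox lime]
  6. access melon: HIT. Next use of melon: never. Cache: [melon fox lime]
  7. access lime: HIT. Next use of lime: step 13. Cache: [melon fox lime]
  8. access cat: MISS. Cache: [melon fox lime cat]
  9. access pig: MISS. Cache: [melon fox lime cat pig]
  10. access elk: MISS, evict melon (next use: never). Cache: [fox lime cat pig elk]
  11. access pig: HIT. Next use of pig: step 26. Cache: [fox lime cat pig elk]
  12. access elk: HIT. Next use of elk: step 18. Cache: [fox lime cat pig elk]
  13. access lime: HIT. Next use of lime: step 25. Cache: [fox lime cat pig elk]
  14. access rat: MISS, evict pig (next use: step 26). Cache: [fox lime cat elk rat]
  15. access fox: HIT. Next use of fox: never. Cache: [fox lime cat elk rat]
  16. access cat: HIT. Next use of cat: step 22. Cache: [fox lime cat elk rat]
  17. access rat: HIT. Next use of rat: step 20. Cache: [fox lime cat elk rat]
  18. access elk: HIT. Next use of elk: step 21. Cache: [fox lime cat elk rat]
  19. access berry: MISS, evict fox (next use: never). Cache: [lime cat elk rat berry]
  20. access rat: HIT. Next use of rat: step 23. Cache: [lime cat elk rat berry]
  21. access elk: HIT. Next use of elk: never. Cache: [lime cat elk rat berry]
  22. access cat: HIT. Next use of cat: never. Cache: [lime cat elk rat berry]
  23. access rat: HIT. Next use of rat: step 24. Cache: [lime cat elk rat berry]
  24. access rat: HIT. Next use of rat: step 28. Cache: [lime cat elk rat berry]
  25. access lime: HIT. Next use of lime: step 31. Cache: [lime cat elk rat berry]
  26. access pig: MISS, evict cat (next use: never). Cache: [lime elk rat berry pig]
  27. access pig: HIT. Next use of pig: never. Cache: [lime elk rat berry pig]
  28. access rat: HIT. Next use of rat: step 29. Cache: [lime elk rat berry pig]
  29. access rat: HIT. Next use of rat: step 30. Cache: [lime elk rat berry pig]
  30. access rat: HIT. Next use of rat: step 32. Cache: [lime elk rat berry pig]
  31. access lime: HIT. Next use of lime: step 35. Cache: [lime elk rat berry pig]
  32. access rat: HIT. Next use of rat: step 33. Cache: [lime elk rat berry pig]
  33. access rat: HIT. Next use of rat: step 34. Cache: [lime elk rat berry pig]
  34. access rat: HIT. Next use of rat: never. Cache: [lime elk rat berry pig]
  35. access lime: HIT. Next use of lime: never. Cache: [lime elk rat berry pig]
Total: 26 hits, 9 misses, 4 evictions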